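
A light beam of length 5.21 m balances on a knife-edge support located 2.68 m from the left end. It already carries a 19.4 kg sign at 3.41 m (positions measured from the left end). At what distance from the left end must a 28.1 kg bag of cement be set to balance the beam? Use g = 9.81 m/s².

x ≈ 2.18 m from the left end

About the knife-edge support (at 2.68 m from the left end):
Sign: 19.4 × 9.81 = 190.3 N down at 3.41 m → arm 0.73 m, τ = 190.3 × 0.73 = 138.9 N·m clockwise.
Net moment of existing loads = 138.9 N·m clockwise.
The bag of cement weighs 28.1 × 9.81 = 275.7 N and must supply an equal counterclockwise moment, so its lever arm about the knife-edge support is 138.9 / 275.7 = 0.504 m.
That puts it at 2.68 − 0.504 = 2.18 m from the left end.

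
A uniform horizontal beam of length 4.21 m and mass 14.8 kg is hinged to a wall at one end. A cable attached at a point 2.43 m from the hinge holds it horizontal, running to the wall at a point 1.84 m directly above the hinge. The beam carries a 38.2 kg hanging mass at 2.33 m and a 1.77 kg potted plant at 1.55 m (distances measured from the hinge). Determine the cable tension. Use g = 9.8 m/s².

Sum moments about the hinge (the unknown hinge reaction has zero arm there).
Beam weight: 14.8 × 9.8 = 145 N down at 2.105 m → arm 2.105 m, τ = 145 × 2.105 = 305.2 N·m clockwise.
Hanging mass: 38.2 × 9.8 = 374.4 N down at 2.33 m → arm 2.33 m, τ = 374.4 × 2.33 = 872.4 N·m clockwise.
Potted plant: 1.77 × 9.8 = 17.35 N down at 1.55 m → arm 1.55 m, τ = 17.35 × 1.55 = 26.89 N·m clockwise.
Total clockwise load moment = 1204 N·m.
The cable tension T acts at 2.43 m; only its component perpendicular to the beam, T sinθ, produces torque. sinθ = h/√(h²+d²) = 1.84/√(1.84²+2.43²) = 0.6037.
For rotational equilibrium, T × 2.43 × 0.6037 = 1204, so T = 1204 / 1.467 = 821 N.

T ≈ 821 N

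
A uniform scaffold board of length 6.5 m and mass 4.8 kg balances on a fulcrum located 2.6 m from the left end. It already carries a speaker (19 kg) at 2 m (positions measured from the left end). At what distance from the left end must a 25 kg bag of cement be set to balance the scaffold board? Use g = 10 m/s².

Choose the fulcrum (at 2.6 m from the left end) as the axis so the support reaction has zero arm there.
Beam weight: 4.8 × 10 = 48 N down at 3.25 m → arm 0.65 m, τ = 48 × 0.65 = 31.2 N·m clockwise.
Speaker: 19 × 10 = 190 N down at 2 m → arm 0.6 m, τ = 190 × 0.6 = 114 N·m counterclockwise.
Net moment of existing loads = 82.8 N·m counterclockwise.
The bag of cement weighs 25 × 10 = 250 N and must supply an equal clockwise moment, so its lever arm about the fulcrum is 82.8 / 250 = 0.331 m.
That puts it at 2.6 + 0.331 = 2.93 m from the left end.

x ≈ 2.93 m from the left end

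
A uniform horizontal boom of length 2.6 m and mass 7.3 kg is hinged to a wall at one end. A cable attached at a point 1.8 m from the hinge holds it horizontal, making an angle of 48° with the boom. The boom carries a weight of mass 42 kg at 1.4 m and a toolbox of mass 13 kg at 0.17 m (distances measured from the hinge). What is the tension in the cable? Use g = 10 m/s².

T ≈ 527 N

About the hinge:
Beam weight: 7.3 × 10 = 73 N down at 1.3 m → arm 1.3 m, τ = 73 × 1.3 = 94.9 N·m clockwise.
Weight: 42 × 10 = 420 N down at 1.4 m → arm 1.4 m, τ = 420 × 1.4 = 588 N·m clockwise.
Toolbox: 13 × 10 = 130 N down at 0.17 m → arm 0.17 m, τ = 130 × 0.17 = 22.1 N·m clockwise.
Total clockwise load moment = 705 N·m.
The cable tension T acts at 1.8 m; only its component perpendicular to the boom, T sinθ, produces torque. sin 48° = 0.7431.
Setting net torque to zero: T × 1.8 × 0.7431 = 705 → T = 705 / 1.338 = 527 N.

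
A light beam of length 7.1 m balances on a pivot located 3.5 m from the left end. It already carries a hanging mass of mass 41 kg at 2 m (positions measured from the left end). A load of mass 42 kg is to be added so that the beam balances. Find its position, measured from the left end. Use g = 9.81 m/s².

x ≈ 4.96 m from the left end

Choose the pivot (at 3.5 m from the left end) as the axis so the support reaction has zero arm there.
Hanging mass: 41 × 9.81 = 402.2 N down at 2 m → arm 1.5 m, τ = 402.2 × 1.5 = 603.3 N·m counterclockwise.
Net moment of existing loads = 603.3 N·m counterclockwise.
The load weighs 42 × 9.81 = 412 N and must supply an equal clockwise moment, so its lever arm about the pivot is 603.3 / 412 = 1.46 m.
That puts it at 3.5 + 1.46 = 4.96 m from the left end.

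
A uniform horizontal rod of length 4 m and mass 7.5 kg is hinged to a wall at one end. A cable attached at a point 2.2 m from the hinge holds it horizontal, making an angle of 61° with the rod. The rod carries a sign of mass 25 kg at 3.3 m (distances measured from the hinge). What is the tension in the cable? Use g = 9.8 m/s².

Choose the hinge as the axis so the unknown hinge reaction has zero arm there.
Beam weight: 7.5 × 9.8 = 73.5 N down at 2 m → arm 2 m, τ = 73.5 × 2 = 147 N·m clockwise.
Sign: 25 × 9.8 = 245 N down at 3.3 m → arm 3.3 m, τ = 245 × 3.3 = 808.5 N·m clockwise.
Total clockwise load moment = 955.5 N·m.
The cable tension T acts at 2.2 m; only its component perpendicular to the rod, T sinθ, produces torque. sin 61° = 0.8746.
For rotational equilibrium, T × 2.2 × 0.8746 = 955.5, so T = 955.5 / 1.924 = 497 N.

T ≈ 497 N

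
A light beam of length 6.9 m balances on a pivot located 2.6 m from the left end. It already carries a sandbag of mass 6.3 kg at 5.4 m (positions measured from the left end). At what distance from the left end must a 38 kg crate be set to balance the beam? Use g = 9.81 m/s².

x ≈ 2.14 m from the left end

Taking torques about the pivot (at 2.6 m from the left end):
Sandbag: 6.3 × 9.81 = 61.8 N down at 5.4 m → arm 2.8 m, τ = 61.8 × 2.8 = 173 N·m clockwise.
Net moment of existing loads = 173 N·m clockwise.
The crate weighs 38 × 9.81 = 372.8 N and must supply an equal counterclockwise moment, so its lever arm about the pivot is 173 / 372.8 = 0.464 m.
That puts it at 2.6 − 0.464 = 2.14 m from the left end.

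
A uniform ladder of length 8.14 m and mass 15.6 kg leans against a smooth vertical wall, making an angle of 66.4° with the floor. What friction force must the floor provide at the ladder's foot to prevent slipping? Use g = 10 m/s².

f ≈ 34.1 N

Choose the foot of the ladder as the axis so the floor normal and friction both act there and drop out.
Ladder weight 15.6×10 = 156 N acts at 4.07 m along the ladder; its horizontal arm is 4.07·cos66.4° = 1.629 m → τ = 254.1 N·m clockwise.
Wall normal N acts horizontally at the top; its moment arm is the height L sinθ = 8.14·sin66.4° = 7.459 m, counterclockwise.
Balancing moments: N × 7.459 = 254.1, giving N = 34.1 N.
ΣFx = 0: friction at the foot balances the wall's push, so f = N_wall = 34.1 N.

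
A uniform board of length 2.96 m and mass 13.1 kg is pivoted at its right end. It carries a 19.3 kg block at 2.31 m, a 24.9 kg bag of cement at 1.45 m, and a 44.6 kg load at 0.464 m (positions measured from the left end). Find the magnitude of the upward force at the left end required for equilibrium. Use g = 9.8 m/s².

F ≈ 599 N

Choose the right end as the axis so the unknown pivot reaction has zero arm there.
Beam weight: 13.1 × 9.8 = 128.4 N down at 1.48 m → arm 1.48 m, τ = 128.4 × 1.48 = 190 N·m counterclockwise.
Block: 19.3 × 9.8 = 189.1 N down at 2.31 m → arm 0.65 m, τ = 189.1 × 0.65 = 122.9 N·m counterclockwise.
Bag of cement: 24.9 × 9.8 = 244 N down at 1.45 m → arm 1.51 m, τ = 244 × 1.51 = 368.4 N·m counterclockwise.
Load: 44.6 × 9.8 = 437.1 N down at 0.464 m → arm 2.496 m, τ = 437.1 × 2.496 = 1091 N·m counterclockwise.
Net moment of the loads = 1772 N·m counterclockwise.
The upward force F acts at the left end, arm 2.96 m, giving F × 2.96 clockwise.
Setting net torque to zero: F × 2.96 = 1772 → F = 1772 / 2.96 = 599 N.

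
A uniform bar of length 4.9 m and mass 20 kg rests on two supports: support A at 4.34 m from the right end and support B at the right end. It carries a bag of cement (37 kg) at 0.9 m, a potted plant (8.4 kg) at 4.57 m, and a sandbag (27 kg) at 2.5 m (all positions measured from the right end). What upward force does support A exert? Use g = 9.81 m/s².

R_A ≈ 425 N

Take moments about support B.
Beam weight: 20 × 9.81 = 196.2 N down at 2.45 m → arm 2.45 m, τ = 196.2 × 2.45 = 480.7 N·m counterclockwise.
Bag of cement: 37 × 9.81 = 363 N down at 0.9 m → arm 0.9 m, τ = 363 × 0.9 = 326.7 N·m counterclockwise.
Potted plant: 8.4 × 9.81 = 82.4 N down at 4.57 m → arm 4.57 m, τ = 82.4 × 4.57 = 376.6 N·m counterclockwise.
Sandbag: 27 × 9.81 = 264.9 N down at 2.5 m → arm 2.5 m, τ = 264.9 × 2.5 = 662.2 N·m counterclockwise.
Net load moment about support B = 1846 N·m counterclockwise.
Reaction R at support A is upward at 4.34 m, arm 4.34 m → moment R × 4.34 clockwise.
Setting net torque to zero: R × 4.34 = 1846 → R = 425 N.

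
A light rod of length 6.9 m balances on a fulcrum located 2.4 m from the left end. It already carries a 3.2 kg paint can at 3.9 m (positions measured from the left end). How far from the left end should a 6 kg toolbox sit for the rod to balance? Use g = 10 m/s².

About the fulcrum (at 2.4 m from the left end):
Paint can: 3.2 × 10 = 32 N down at 3.9 m → arm 1.5 m, τ = 32 × 1.5 = 48 N·m clockwise.
Net moment of existing loads = 48 N·m clockwise.
The toolbox weighs 6 × 10 = 60 N and must supply an equal counterclockwise moment, so its lever arm about the fulcrum is 48 / 60 = 0.8 m.
That puts it at 2.4 − 0.8 = 1.6 m from the left end.

x ≈ 1.6 m from the left end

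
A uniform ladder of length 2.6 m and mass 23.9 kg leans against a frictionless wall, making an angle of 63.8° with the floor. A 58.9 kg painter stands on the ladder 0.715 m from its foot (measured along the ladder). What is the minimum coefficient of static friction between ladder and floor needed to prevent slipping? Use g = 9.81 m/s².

μ_min ≈ 0.167

Take moments about the foot of the ladder.
Ladder weight 23.9×9.81 = 234.5 N acts at 1.3 m along the ladder; its horizontal arm is 1.3·cos63.8° = 0.574 m → τ = 134.6 N·m clockwise.
Painter: 58.9×9.81 = 577.8 N at 0.715 m → arm 0.3157 m → τ = 182.4 N·m clockwise.
Wall normal N acts horizontally at the top; its moment arm is the height L sinθ = 2.6·sin63.8° = 2.333 m, counterclockwise.
Setting net torque to zero: N × 2.333 = 317 → N = 135.9 N.
ΣFx = 0 ⇒ f = N_wall = 135.9 N. ΣFy = 0 ⇒ N_floor = 812.3 N.
μ_min = f / N_floor = 135.9 / 812.3 = 0.167.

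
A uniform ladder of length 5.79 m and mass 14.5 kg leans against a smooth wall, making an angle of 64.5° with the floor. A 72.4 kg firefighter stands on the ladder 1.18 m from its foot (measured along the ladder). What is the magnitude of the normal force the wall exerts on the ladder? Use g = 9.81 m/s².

N_wall ≈ 103 N

Sum moments about the foot of the ladder (the floor normal and friction both act there and drop out).
Ladder weight 14.5×9.81 = 142.2 N acts at 2.895 m along the ladder; its horizontal arm is 2.895·cos64.5° = 1.246 m → τ = 177.2 N·m clockwise.
Firefighter: 72.4×9.81 = 710.2 N at 1.18 m → arm 0.508 m → τ = 360.8 N·m clockwise.
Wall normal N acts horizontally at the top; its moment arm is the height L sinθ = 5.79·sin64.5° = 5.226 m, counterclockwise.
For rotational equilibrium, N × 5.226 = 538, so N = 103 N.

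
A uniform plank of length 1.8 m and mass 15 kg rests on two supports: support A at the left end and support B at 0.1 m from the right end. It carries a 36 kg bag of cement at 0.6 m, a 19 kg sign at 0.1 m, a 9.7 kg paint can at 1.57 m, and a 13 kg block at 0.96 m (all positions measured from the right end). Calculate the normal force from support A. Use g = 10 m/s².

Sum moments about support B (its reaction then has zero moment arm).
Beam weight: 15 × 10 = 150 N down at 0.9 m → arm 0.8 m, τ = 150 × 0.8 = 120 N·m counterclockwise.
Bag of cement: 36 × 10 = 360 N down at 0.6 m → arm 0.5 m, τ = 360 × 0.5 = 180 N·m counterclockwise.
Sign: acts at the support B, moment arm 0 → no torque.
Paint can: 9.7 × 10 = 97 N down at 1.57 m → arm 1.47 m, τ = 97 × 1.47 = 142.6 N·m counterclockwise.
Block: 13 × 10 = 130 N down at 0.96 m → arm 0.86 m, τ = 130 × 0.86 = 111.8 N·m counterclockwise.
Net load moment about support B = 554.4 N·m counterclockwise.
Reaction R at support A is upward at 1.8 m, arm 1.7 m → moment R × 1.7 clockwise.
Balancing moments: R × 1.7 = 554.4, giving R = 326 N.

R_A ≈ 326 N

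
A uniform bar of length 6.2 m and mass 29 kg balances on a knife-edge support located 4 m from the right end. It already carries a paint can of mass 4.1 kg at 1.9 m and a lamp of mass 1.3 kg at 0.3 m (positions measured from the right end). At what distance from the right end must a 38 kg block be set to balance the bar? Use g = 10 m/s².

Taking torques about the knife-edge support (at 4 m from the right end):
Beam weight: 29 × 10 = 290 N down at 3.1 m → arm 0.9 m, τ = 290 × 0.9 = 261 N·m clockwise.
Paint can: 4.1 × 10 = 41 N down at 1.9 m → arm 2.1 m, τ = 41 × 2.1 = 86.1 N·m clockwise.
Lamp: 1.3 × 10 = 13 N down at 0.3 m → arm 3.7 m, τ = 13 × 3.7 = 48.1 N·m clockwise.
Net moment of existing loads = 395.2 N·m clockwise.
The block weighs 38 × 10 = 380 N and must supply an equal counterclockwise moment, so its lever arm about the knife-edge support is 395.2 / 380 = 1.04 m.
That puts it at 4 + 1.04 = 5.04 m from the right end.

x ≈ 5.04 m from the right end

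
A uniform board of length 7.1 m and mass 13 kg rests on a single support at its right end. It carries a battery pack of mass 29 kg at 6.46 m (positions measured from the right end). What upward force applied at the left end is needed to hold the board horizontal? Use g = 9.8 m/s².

F ≈ 322 N

Take moments about the right end.
Beam weight: 13 × 9.8 = 127.4 N down at 3.55 m → arm 3.55 m, τ = 127.4 × 3.55 = 452.3 N·m counterclockwise.
Battery pack: 29 × 9.8 = 284.2 N down at 6.46 m → arm 6.46 m, τ = 284.2 × 6.46 = 1836 N·m counterclockwise.
Net moment of the loads = 2288 N·m counterclockwise.
The upward force F acts at the left end, arm 7.1 m, giving F × 7.1 clockwise.
Setting net torque to zero: F × 7.1 = 2288 → F = 2288 / 7.1 = 322 N.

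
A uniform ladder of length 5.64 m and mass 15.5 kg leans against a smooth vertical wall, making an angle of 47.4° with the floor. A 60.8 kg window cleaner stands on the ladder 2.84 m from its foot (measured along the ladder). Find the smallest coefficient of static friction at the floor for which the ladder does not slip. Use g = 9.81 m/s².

Taking torques about the foot of the ladder:
Ladder weight 15.5×9.81 = 152.1 N acts at 2.82 m along the ladder; its horizontal arm is 2.82·cos47.4° = 1.909 m → τ = 290.4 N·m clockwise.
Window cleaner: 60.8×9.81 = 596.4 N at 2.84 m → arm 1.922 m → τ = 1146 N·m clockwise.
Wall normal N acts horizontally at the top; its moment arm is the height L sinθ = 5.64·sin47.4° = 4.152 m, counterclockwise.
Setting net torque to zero: N × 4.152 = 1436 → N = 345.9 N.
ΣFx = 0 ⇒ f = N_wall = 345.9 N. ΣFy = 0 ⇒ N_floor = 748.5 N.
μ_min = f / N_floor = 345.9 / 748.5 = 0.462.

μ_min ≈ 0.462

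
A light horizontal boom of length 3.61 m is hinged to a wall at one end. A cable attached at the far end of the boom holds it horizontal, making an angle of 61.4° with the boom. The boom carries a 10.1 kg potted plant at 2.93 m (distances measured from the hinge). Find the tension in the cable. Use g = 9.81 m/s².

T ≈ 91.6 N

Choose the hinge as the axis so the unknown hinge reaction has zero arm there.
Potted plant: 10.1 × 9.81 = 99.08 N down at 2.93 m → arm 2.93 m, τ = 99.08 × 2.93 = 290.3 N·m clockwise.
Total clockwise load moment = 290.3 N·m.
The cable tension T acts at 3.61 m; only its component perpendicular to the boom, T sinθ, produces torque. sin 61.4° = 0.878.
Balancing moments: T × 3.61 × 0.878 = 290.3, giving T = 290.3 / 3.17 = 91.6 N.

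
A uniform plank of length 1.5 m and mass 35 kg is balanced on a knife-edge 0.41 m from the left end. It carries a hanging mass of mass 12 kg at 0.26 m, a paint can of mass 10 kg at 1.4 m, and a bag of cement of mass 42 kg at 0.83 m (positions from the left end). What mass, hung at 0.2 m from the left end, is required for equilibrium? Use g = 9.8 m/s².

Sum moments about the knife-edge (at 0.41 m from the left end) (the support reaction has zero arm there).
Beam weight: 35 × 9.8 = 343 N down at 0.75 m → arm 0.34 m, τ = 343 × 0.34 = 116.6 N·m clockwise.
Hanging mass: 12 × 9.8 = 117.6 N down at 0.26 m → arm 0.15 m, τ = 117.6 × 0.15 = 17.64 N·m counterclockwise.
Paint can: 10 × 9.8 = 98 N down at 1.4 m → arm 0.99 m, τ = 98 × 0.99 = 97.02 N·m clockwise.
Bag of cement: 42 × 9.8 = 411.6 N down at 0.83 m → arm 0.42 m, τ = 411.6 × 0.42 = 172.9 N·m clockwise.
Net moment of known loads = 368.9 N·m clockwise.
An unknown mass m at 0.2 m has arm 0.21 m; its moment is m·g·0.21 counterclockwise.
Στ = 0 ⇒ m × 9.8 × 0.21 = 368.9 ⇒ m = 368.9 / (9.8 × 0.21) = 179 kg.

m ≈ 179 kg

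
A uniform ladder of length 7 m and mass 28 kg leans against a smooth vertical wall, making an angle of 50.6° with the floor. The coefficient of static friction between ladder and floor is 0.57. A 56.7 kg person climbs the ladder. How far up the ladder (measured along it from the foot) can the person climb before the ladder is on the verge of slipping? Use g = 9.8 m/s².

About the foot of the ladder:
Ladder weight 28×9.8 = 274.4 N acts at 3.5 m along the ladder; its horizontal arm is 3.5·cos50.6° = 2.222 m → τ = 609.7 N·m clockwise.
Person weight 56.7×9.8 = 555.7 N at distance d → arm d·cos50.6° → τ = 555.7·d·0.6347 clockwise.
Wall normal N at the top has arm L sinθ = 5.409 m counterclockwise, so Στ = 0 gives N·5.409 = 609.7 + 352.7·d.
ΣFy = 0 ⇒ N_floor = 830.1 N, so the maximum friction is μ_s·N_floor = 0.57×830.1 = 473.2 N. ΣFx = 0 ⇒ N_wall = f, so at the slipping point N = 473.2 N.
Substituting: 473.2×5.409 = 609.7 + 352.7·d ⇒ d = (2560 − 609.7) / 352.7 = 5.53 m.

d ≈ 5.53 m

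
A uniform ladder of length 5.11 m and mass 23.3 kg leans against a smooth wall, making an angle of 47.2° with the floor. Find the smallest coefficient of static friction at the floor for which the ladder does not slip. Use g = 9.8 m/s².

μ_min ≈ 0.463

About the foot of the ladder:
Ladder weight 23.3×9.8 = 228.3 N acts at 2.555 m along the ladder; its horizontal arm is 2.555·cos47.2° = 1.736 m → τ = 396.3 N·m clockwise.
Wall normal N acts horizontally at the top; its moment arm is the height L sinθ = 5.11·sin47.2° = 3.749 m, counterclockwise.
Στ = 0 ⇒ N × 3.749 = 396.3 ⇒ N = 105.7 N.
ΣFx = 0 ⇒ f = N_wall = 105.7 N. ΣFy = 0 ⇒ N_floor = 228.3 N.
μ_min = f / N_floor = 105.7 / 228.3 = 0.463.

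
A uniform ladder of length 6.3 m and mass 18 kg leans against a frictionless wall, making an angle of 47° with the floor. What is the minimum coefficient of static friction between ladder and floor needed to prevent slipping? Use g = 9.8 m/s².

About the foot of the ladder:
Ladder weight 18×9.8 = 176.4 N acts at 3.15 m along the ladder; its horizontal arm is 3.15·cos47° = 2.148 m → τ = 378.9 N·m clockwise.
Wall normal N acts horizontally at the top; its moment arm is the height L sinθ = 6.3·sin47° = 4.608 m, counterclockwise.
For rotational equilibrium, N × 4.608 = 378.9, so N = 82.23 N.
ΣFx = 0 ⇒ f = N_wall = 82.23 N. ΣFy = 0 ⇒ N_floor = 176.4 N.
μ_min = f / N_floor = 82.23 / 176.4 = 0.466.

μ_min ≈ 0.466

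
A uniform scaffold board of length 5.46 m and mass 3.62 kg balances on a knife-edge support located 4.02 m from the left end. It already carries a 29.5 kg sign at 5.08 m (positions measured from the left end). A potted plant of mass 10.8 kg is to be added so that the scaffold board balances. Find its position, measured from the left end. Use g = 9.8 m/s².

x ≈ 1.56 m from the left end

About the knife-edge support (at 4.02 m from the left end):
Beam weight: 3.62 × 9.8 = 35.48 N down at 2.73 m → arm 1.29 m, τ = 35.48 × 1.29 = 45.77 N·m counterclockwise.
Sign: 29.5 × 9.8 = 289.1 N down at 5.08 m → arm 1.06 m, τ = 289.1 × 1.06 = 306.4 N·m clockwise.
Net moment of existing loads = 260.6 N·m clockwise.
The potted plant weighs 10.8 × 9.8 = 105.8 N and must supply an equal counterclockwise moment, so its lever arm about the knife-edge support is 260.6 / 105.8 = 2.46 m.
That puts it at 4.02 − 2.46 = 1.56 m from the left end.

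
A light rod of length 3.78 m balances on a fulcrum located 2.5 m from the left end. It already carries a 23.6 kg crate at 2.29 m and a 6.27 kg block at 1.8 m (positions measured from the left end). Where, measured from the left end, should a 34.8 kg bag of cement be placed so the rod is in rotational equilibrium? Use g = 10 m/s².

x ≈ 2.77 m from the left end

Taking torques about the fulcrum (at 2.5 m from the left end):
Crate: 23.6 × 10 = 236 N down at 2.29 m → arm 0.21 m, τ = 236 × 0.21 = 49.56 N·m counterclockwise.
Block: 6.27 × 10 = 62.7 N down at 1.8 m → arm 0.7 m, τ = 62.7 × 0.7 = 43.89 N·m counterclockwise.
Net moment of existing loads = 93.45 N·m counterclockwise.
The bag of cement weighs 34.8 × 10 = 348 N and must supply an equal clockwise moment, so its lever arm about the fulcrum is 93.45 / 348 = 0.269 m.
That puts it at 2.5 + 0.269 = 2.77 m from the left end.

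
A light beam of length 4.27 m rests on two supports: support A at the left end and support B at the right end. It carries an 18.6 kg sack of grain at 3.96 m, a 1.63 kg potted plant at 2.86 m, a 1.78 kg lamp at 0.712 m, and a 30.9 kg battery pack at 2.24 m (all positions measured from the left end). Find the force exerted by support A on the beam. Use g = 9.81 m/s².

Take moments about support B.
Sack of grain: 18.6 × 9.81 = 182.5 N down at 3.96 m → arm 0.31 m, τ = 182.5 × 0.31 = 56.58 N·m counterclockwise.
Potted plant: 1.63 × 9.81 = 15.99 N down at 2.86 m → arm 1.41 m, τ = 15.99 × 1.41 = 22.55 N·m counterclockwise.
Lamp: 1.78 × 9.81 = 17.46 N down at 0.712 m → arm 3.558 m, τ = 17.46 × 3.558 = 62.12 N·m counterclockwise.
Battery pack: 30.9 × 9.81 = 303.1 N down at 2.24 m → arm 2.03 m, τ = 303.1 × 2.03 = 615.3 N·m counterclockwise.
Net load moment about support B = 756.5 N·m counterclockwise.
Reaction R at support A is upward at 0 m, arm 4.27 m → moment R × 4.27 clockwise.
Setting net torque to zero: R × 4.27 = 756.5 → R = 177 N.

R_A ≈ 177 N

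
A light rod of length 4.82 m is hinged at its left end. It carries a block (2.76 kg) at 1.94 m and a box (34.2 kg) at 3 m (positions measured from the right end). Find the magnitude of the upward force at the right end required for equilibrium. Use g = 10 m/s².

F ≈ 146 N

Choose the left end as the axis so the unknown pivot reaction has zero arm there.
Block: 2.76 × 10 = 27.6 N down at 1.94 m → arm 2.88 m, τ = 27.6 × 2.88 = 79.49 N·m clockwise.
Box: 34.2 × 10 = 342 N down at 3 m → arm 1.82 m, τ = 342 × 1.82 = 622.4 N·m clockwise.
Net moment of the loads = 701.9 N·m clockwise.
The upward force F acts at the right end, arm 4.82 m, giving F × 4.82 counterclockwise.
Balancing moments: F × 4.82 = 701.9, giving F = 701.9 / 4.82 = 146 N.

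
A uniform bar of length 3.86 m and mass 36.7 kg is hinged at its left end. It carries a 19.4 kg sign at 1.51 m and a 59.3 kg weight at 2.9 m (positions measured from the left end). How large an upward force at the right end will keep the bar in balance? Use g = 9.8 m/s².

F ≈ 691 N

Take moments about the left end.
Beam weight: 36.7 × 9.8 = 359.7 N down at 1.93 m → arm 1.93 m, τ = 359.7 × 1.93 = 694.2 N·m clockwise.
Sign: 19.4 × 9.8 = 190.1 N down at 1.51 m → arm 1.51 m, τ = 190.1 × 1.51 = 287.1 N·m clockwise.
Weight: 59.3 × 9.8 = 581.1 N down at 2.9 m → arm 2.9 m, τ = 581.1 × 2.9 = 1685 N·m clockwise.
Net moment of the loads = 2666 N·m clockwise.
The upward force F acts at the right end, arm 3.86 m, giving F × 3.86 counterclockwise.
Balancing moments: F × 3.86 = 2666, giving F = 2666 / 3.86 = 691 N.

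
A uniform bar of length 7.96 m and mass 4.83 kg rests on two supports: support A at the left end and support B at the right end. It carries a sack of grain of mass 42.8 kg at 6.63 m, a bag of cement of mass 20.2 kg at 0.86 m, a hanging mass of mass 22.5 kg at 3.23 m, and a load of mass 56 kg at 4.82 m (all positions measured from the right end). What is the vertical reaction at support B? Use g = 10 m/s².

R_B ≈ 630 N

Choose support A as the axis so its reaction then has zero moment arm.
Beam weight: 4.83 × 10 = 48.3 N down at 3.98 m → arm 3.98 m, τ = 48.3 × 3.98 = 192.2 N·m clockwise.
Sack of grain: 42.8 × 10 = 428 N down at 6.63 m → arm 1.33 m, τ = 428 × 1.33 = 569.2 N·m clockwise.
Bag of cement: 20.2 × 10 = 202 N down at 0.86 m → arm 7.1 m, τ = 202 × 7.1 = 1434 N·m clockwise.
Hanging mass: 22.5 × 10 = 225 N down at 3.23 m → arm 4.73 m, τ = 225 × 4.73 = 1064 N·m clockwise.
Load: 56 × 10 = 560 N down at 4.82 m → arm 3.14 m, τ = 560 × 3.14 = 1758 N·m clockwise.
Net load moment about support A = 5017 N·m clockwise.
Reaction R at support B is upward at 0 m, arm 7.96 m → moment R × 7.96 counterclockwise.
Στ = 0 ⇒ R × 7.96 = 5017 ⇒ R = 630 N.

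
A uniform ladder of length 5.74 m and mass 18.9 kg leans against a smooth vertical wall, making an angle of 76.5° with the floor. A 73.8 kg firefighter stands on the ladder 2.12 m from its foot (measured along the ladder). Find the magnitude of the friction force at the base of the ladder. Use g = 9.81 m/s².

Choose the foot of the ladder as the axis so the floor normal and friction both act there and drop out.
Ladder weight 18.9×9.81 = 185.4 N acts at 2.87 m along the ladder; its horizontal arm is 2.87·cos76.5° = 0.67 m → τ = 124.2 N·m clockwise.
Firefighter: 73.8×9.81 = 724 N at 2.12 m → arm 0.4949 m → τ = 358.3 N·m clockwise.
Wall normal N acts horizontally at the top; its moment arm is the height L sinθ = 5.74·sin76.5° = 5.581 m, counterclockwise.
Balancing moments: N × 5.581 = 482.5, giving N = 86.5 N.
ΣFx = 0: friction at the foot balances the wall's push, so f = N_wall = 86.5 N.

f ≈ 86.5 N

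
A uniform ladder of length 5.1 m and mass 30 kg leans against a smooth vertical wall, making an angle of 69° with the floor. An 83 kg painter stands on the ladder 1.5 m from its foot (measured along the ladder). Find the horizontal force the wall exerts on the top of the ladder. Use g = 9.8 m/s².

Choose the foot of the ladder as the axis so the floor normal and friction both act there and drop out.
Ladder weight 30×9.8 = 294 N acts at 2.55 m along the ladder; its horizontal arm is 2.55·cos69° = 0.9138 m → τ = 268.7 N·m clockwise.
Painter: 83×9.8 = 813.4 N at 1.5 m → arm 0.5376 m → τ = 437.3 N·m clockwise.
Wall normal N acts horizontally at the top; its moment arm is the height L sinθ = 5.1·sin69° = 4.761 m, counterclockwise.
Setting net torque to zero: N × 4.761 = 706 → N = 148 N.

N_wall ≈ 148 N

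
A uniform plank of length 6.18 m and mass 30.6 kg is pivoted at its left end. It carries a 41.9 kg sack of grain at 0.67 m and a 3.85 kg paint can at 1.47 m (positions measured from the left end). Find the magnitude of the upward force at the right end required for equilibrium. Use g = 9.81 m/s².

Choose the left end as the axis so the unknown pivot reaction has zero arm there.
Beam weight: 30.6 × 9.81 = 300.2 N down at 3.09 m → arm 3.09 m, τ = 300.2 × 3.09 = 927.6 N·m clockwise.
Sack of grain: 41.9 × 9.81 = 411 N down at 0.67 m → arm 0.67 m, τ = 411 × 0.67 = 275.4 N·m clockwise.
Paint can: 3.85 × 9.81 = 37.77 N down at 1.47 m → arm 1.47 m, τ = 37.77 × 1.47 = 55.52 N·m clockwise.
Net moment of the loads = 1259 N·m clockwise.
The upward force F acts at the right end, arm 6.18 m, giving F × 6.18 counterclockwise.
Setting net torque to zero: F × 6.18 = 1259 → F = 1259 / 6.18 = 204 N.

F ≈ 204 N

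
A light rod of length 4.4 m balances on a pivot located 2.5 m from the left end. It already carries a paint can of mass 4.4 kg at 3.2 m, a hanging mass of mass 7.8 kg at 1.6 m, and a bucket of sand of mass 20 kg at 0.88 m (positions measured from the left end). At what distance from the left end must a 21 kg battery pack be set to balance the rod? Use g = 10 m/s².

x ≈ 4.23 m from the left end

Choose the pivot (at 2.5 m from the left end) as the axis so the support reaction has zero arm there.
Paint can: 4.4 × 10 = 44 N down at 3.2 m → arm 0.7 m, τ = 44 × 0.7 = 30.8 N·m clockwise.
Hanging mass: 7.8 × 10 = 78 N down at 1.6 m → arm 0.9 m, τ = 78 × 0.9 = 70.2 N·m counterclockwise.
Bucket of sand: 20 × 10 = 200 N down at 0.88 m → arm 1.62 m, τ = 200 × 1.62 = 324 N·m counterclockwise.
Net moment of existing loads = 363.4 N·m counterclockwise.
The battery pack weighs 21 × 10 = 210 N and must supply an equal clockwise moment, so its lever arm about the pivot is 363.4 / 210 = 1.73 m.
That puts it at 2.5 + 1.73 = 4.23 m from the left end.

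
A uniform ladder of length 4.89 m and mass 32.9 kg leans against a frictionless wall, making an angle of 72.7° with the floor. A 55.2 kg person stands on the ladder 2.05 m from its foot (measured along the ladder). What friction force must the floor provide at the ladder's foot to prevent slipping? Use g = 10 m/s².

About the foot of the ladder:
Ladder weight 32.9×10 = 329 N acts at 2.445 m along the ladder; its horizontal arm is 2.445·cos72.7° = 0.7271 m → τ = 239.2 N·m clockwise.
Person: 55.2×10 = 552 N at 2.05 m → arm 0.6096 m → τ = 336.5 N·m clockwise.
Wall normal N acts horizontally at the top; its moment arm is the height L sinθ = 4.89·sin72.7° = 4.669 m, counterclockwise.
Setting net torque to zero: N × 4.669 = 575.7 → N = 123 N.
ΣFx = 0: friction at the foot balances the wall's push, so f = N_wall = 123 N.

f ≈ 123 N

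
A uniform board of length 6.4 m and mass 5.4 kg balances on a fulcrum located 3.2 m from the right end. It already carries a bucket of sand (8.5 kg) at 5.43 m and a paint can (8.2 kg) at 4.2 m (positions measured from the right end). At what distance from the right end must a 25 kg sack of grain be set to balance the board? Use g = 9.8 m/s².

Sum moments about the fulcrum (at 3.2 m from the right end) (the support reaction has zero arm there).
Beam weight: acts at the fulcrum, moment arm 0 → no torque.
Bucket of sand: 8.5 × 9.8 = 83.3 N down at 5.43 m → arm 2.23 m, τ = 83.3 × 2.23 = 185.8 N·m counterclockwise.
Paint can: 8.2 × 9.8 = 80.36 N down at 4.2 m → arm 1 m, τ = 80.36 × 1 = 80.36 N·m counterclockwise.
Net moment of existing loads = 266.2 N·m counterclockwise.
The sack of grain weighs 25 × 9.8 = 245 N and must supply an equal clockwise moment, so its lever arm about the fulcrum is 266.2 / 245 = 1.09 m.
That puts it at 3.2 − 1.09 = 2.11 m from the right end.

x ≈ 2.11 m from the right end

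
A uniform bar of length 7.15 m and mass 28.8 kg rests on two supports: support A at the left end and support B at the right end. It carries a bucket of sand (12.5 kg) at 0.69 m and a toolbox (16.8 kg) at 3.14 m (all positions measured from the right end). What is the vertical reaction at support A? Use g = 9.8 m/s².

Take moments about support B.
Beam weight: 28.8 × 9.8 = 282.2 N down at 3.575 m → arm 3.575 m, τ = 282.2 × 3.575 = 1009 N·m counterclockwise.
Bucket of sand: 12.5 × 9.8 = 122.5 N down at 0.69 m → arm 0.69 m, τ = 122.5 × 0.69 = 84.52 N·m counterclockwise.
Toolbox: 16.8 × 9.8 = 164.6 N down at 3.14 m → arm 3.14 m, τ = 164.6 × 3.14 = 516.8 N·m counterclockwise.
Net load moment about support B = 1610 N·m counterclockwise.
Reaction R at support A is upward at 7.15 m, arm 7.15 m → moment R × 7.15 clockwise.
Setting net torque to zero: R × 7.15 = 1610 → R = 225 N.

R_A ≈ 225 N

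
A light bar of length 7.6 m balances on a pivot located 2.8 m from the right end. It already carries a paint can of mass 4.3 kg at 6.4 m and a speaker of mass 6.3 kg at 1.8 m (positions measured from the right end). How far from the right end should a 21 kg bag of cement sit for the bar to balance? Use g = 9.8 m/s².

x ≈ 2.36 m from the right end

Taking torques about the pivot (at 2.8 m from the right end):
Paint can: 4.3 × 9.8 = 42.14 N down at 6.4 m → arm 3.6 m, τ = 42.14 × 3.6 = 151.7 N·m counterclockwise.
Speaker: 6.3 × 9.8 = 61.74 N down at 1.8 m → arm 1 m, τ = 61.74 × 1 = 61.74 N·m clockwise.
Net moment of existing loads = 89.96 N·m counterclockwise.
The bag of cement weighs 21 × 9.8 = 205.8 N and must supply an equal clockwise moment, so its lever arm about the pivot is 89.96 / 205.8 = 0.437 m.
That puts it at 2.8 − 0.437 = 2.36 m from the right end.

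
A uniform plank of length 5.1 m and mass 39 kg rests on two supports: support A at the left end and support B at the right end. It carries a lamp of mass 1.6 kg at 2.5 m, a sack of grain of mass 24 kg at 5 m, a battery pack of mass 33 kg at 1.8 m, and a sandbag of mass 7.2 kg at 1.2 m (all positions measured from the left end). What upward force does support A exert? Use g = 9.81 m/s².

R_A ≈ 467 N

Choose support B as the axis so its reaction then has zero moment arm.
Beam weight: 39 × 9.81 = 382.6 N down at 2.55 m → arm 2.55 m, τ = 382.6 × 2.55 = 975.6 N·m counterclockwise.
Lamp: 1.6 × 9.81 = 15.7 N down at 2.5 m → arm 2.6 m, τ = 15.7 × 2.6 = 40.82 N·m counterclockwise.
Sack of grain: 24 × 9.81 = 235.4 N down at 5 m → arm 0.1 m, τ = 235.4 × 0.1 = 23.54 N·m counterclockwise.
Battery pack: 33 × 9.81 = 323.7 N down at 1.8 m → arm 3.3 m, τ = 323.7 × 3.3 = 1068 N·m counterclockwise.
Sandbag: 7.2 × 9.81 = 70.63 N down at 1.2 m → arm 3.9 m, τ = 70.63 × 3.9 = 275.5 N·m counterclockwise.
Net load moment about support B = 2383 N·m counterclockwise.
Reaction R at support A is upward at 0 m, arm 5.1 m → moment R × 5.1 clockwise.
For rotational equilibrium, R × 5.1 = 2383, so R = 467 N.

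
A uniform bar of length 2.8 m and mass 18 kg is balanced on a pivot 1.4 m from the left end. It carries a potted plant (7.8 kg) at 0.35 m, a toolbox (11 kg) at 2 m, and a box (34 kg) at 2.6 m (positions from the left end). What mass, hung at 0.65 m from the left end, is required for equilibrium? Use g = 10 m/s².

m ≈ 52.3 kg

Take moments about the pivot (at 1.4 m from the left end).
Beam weight: acts at the pivot, moment arm 0 → no torque.
Potted plant: 7.8 × 10 = 78 N down at 0.35 m → arm 1.05 m, τ = 78 × 1.05 = 81.9 N·m counterclockwise.
Toolbox: 11 × 10 = 110 N down at 2 m → arm 0.6 m, τ = 110 × 0.6 = 66 N·m clockwise.
Box: 34 × 10 = 340 N down at 2.6 m → arm 1.2 m, τ = 340 × 1.2 = 408 N·m clockwise.
Net moment of known loads = 392.1 N·m clockwise.
An unknown mass m at 0.65 m has arm 0.75 m; its moment is m·g·0.75 counterclockwise.
Balancing moments: m × 10 × 0.75 = 392.1, giving m = 392.1 / (10 × 0.75) = 52.3 kg.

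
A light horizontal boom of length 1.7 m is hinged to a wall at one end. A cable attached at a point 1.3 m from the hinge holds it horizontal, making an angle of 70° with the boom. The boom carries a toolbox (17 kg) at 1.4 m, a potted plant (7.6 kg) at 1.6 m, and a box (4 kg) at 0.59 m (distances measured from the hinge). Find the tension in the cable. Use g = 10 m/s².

T ≈ 314 N

Sum moments about the hinge (the unknown hinge reaction has zero arm there).
Toolbox: 17 × 10 = 170 N down at 1.4 m → arm 1.4 m, τ = 170 × 1.4 = 238 N·m clockwise.
Potted plant: 7.6 × 10 = 76 N down at 1.6 m → arm 1.6 m, τ = 76 × 1.6 = 121.6 N·m clockwise.
Box: 4 × 10 = 40 N down at 0.59 m → arm 0.59 m, τ = 40 × 0.59 = 23.6 N·m clockwise.
Total clockwise load moment = 383.2 N·m.
The cable tension T acts at 1.3 m; only its component perpendicular to the boom, T sinθ, produces torque. sin 70° = 0.9397.
Setting net torque to zero: T × 1.3 × 0.9397 = 383.2 → T = 383.2 / 1.222 = 314 N.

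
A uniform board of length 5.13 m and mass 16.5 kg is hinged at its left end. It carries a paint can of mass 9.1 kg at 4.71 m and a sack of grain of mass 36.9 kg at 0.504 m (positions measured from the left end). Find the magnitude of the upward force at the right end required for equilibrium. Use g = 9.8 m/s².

F ≈ 198 N

About the left end:
Beam weight: 16.5 × 9.8 = 161.7 N down at 2.565 m → arm 2.565 m, τ = 161.7 × 2.565 = 414.8 N·m clockwise.
Paint can: 9.1 × 9.8 = 89.18 N down at 4.71 m → arm 4.71 m, τ = 89.18 × 4.71 = 420 N·m clockwise.
Sack of grain: 36.9 × 9.8 = 361.6 N down at 0.504 m → arm 0.504 m, τ = 361.6 × 0.504 = 182.2 N·m clockwise.
Net moment of the loads = 1017 N·m clockwise.
The upward force F acts at the right end, arm 5.13 m, giving F × 5.13 counterclockwise.
For rotational equilibrium, F × 5.13 = 1017, so F = 1017 / 5.13 = 198 N.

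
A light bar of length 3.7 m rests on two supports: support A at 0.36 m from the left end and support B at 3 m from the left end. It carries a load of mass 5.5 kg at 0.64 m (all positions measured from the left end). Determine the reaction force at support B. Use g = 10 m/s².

R_B ≈ 5.83 N

Take moments about support A.
Load: 5.5 × 10 = 55 N down at 0.64 m → arm 0.28 m, τ = 55 × 0.28 = 15.4 N·m clockwise.
Net load moment about support A = 15.4 N·m clockwise.
Reaction R at support B is upward at 3 m, arm 2.64 m → moment R × 2.64 counterclockwise.
For rotational equilibrium, R × 2.64 = 15.4, so R = 5.83 N.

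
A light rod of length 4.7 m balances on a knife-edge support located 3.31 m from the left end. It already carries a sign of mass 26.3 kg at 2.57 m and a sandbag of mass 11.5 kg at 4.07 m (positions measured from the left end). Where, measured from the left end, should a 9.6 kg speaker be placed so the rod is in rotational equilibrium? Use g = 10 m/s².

x ≈ 4.43 m from the left end

Choose the knife-edge support (at 3.31 m from the left end) as the axis so the support reaction has zero arm there.
Sign: 26.3 × 10 = 263 N down at 2.57 m → arm 0.74 m, τ = 263 × 0.74 = 194.6 N·m counterclockwise.
Sandbag: 11.5 × 10 = 115 N down at 4.07 m → arm 0.76 m, τ = 115 × 0.76 = 87.4 N·m clockwise.
Net moment of existing loads = 107.2 N·m counterclockwise.
The speaker weighs 9.6 × 10 = 96 N and must supply an equal clockwise moment, so its lever arm about the knife-edge support is 107.2 / 96 = 1.12 m.
That puts it at 3.31 + 1.12 = 4.43 m from the left end.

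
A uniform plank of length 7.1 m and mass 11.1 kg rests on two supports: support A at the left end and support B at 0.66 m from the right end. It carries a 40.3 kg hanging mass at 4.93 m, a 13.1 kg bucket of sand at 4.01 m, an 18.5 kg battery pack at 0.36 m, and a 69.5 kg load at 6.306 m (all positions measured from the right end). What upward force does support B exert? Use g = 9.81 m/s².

Choose support A as the axis so its reaction then has zero moment arm.
Beam weight: 11.1 × 9.81 = 108.9 N down at 3.55 m → arm 3.55 m, τ = 108.9 × 3.55 = 386.6 N·m clockwise.
Hanging mass: 40.3 × 9.81 = 395.3 N down at 4.93 m → arm 2.17 m, τ = 395.3 × 2.17 = 857.8 N·m clockwise.
Bucket of sand: 13.1 × 9.81 = 128.5 N down at 4.01 m → arm 3.09 m, τ = 128.5 × 3.09 = 397.1 N·m clockwise.
Battery pack: 18.5 × 9.81 = 181.5 N down at 0.36 m → arm 6.74 m, τ = 181.5 × 6.74 = 1223 N·m clockwise.
Load: 69.5 × 9.81 = 681.8 N down at 6.306 m → arm 0.794 m, τ = 681.8 × 0.794 = 541.3 N·m clockwise.
Net load moment about support A = 3406 N·m clockwise.
Reaction R at support B is upward at 0.66 m, arm 6.44 m → moment R × 6.44 counterclockwise.
Στ = 0 ⇒ R × 6.44 = 3406 ⇒ R = 529 N.

R_B ≈ 529 N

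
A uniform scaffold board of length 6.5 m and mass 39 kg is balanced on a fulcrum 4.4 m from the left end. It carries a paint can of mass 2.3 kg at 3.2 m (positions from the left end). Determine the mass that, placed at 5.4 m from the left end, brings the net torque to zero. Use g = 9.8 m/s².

m ≈ 47.6 kg

Taking torques about the fulcrum (at 4.4 m from the left end):
Beam weight: 39 × 9.8 = 382.2 N down at 3.25 m → arm 1.15 m, τ = 382.2 × 1.15 = 439.5 N·m counterclockwise.
Paint can: 2.3 × 9.8 = 22.54 N down at 3.2 m → arm 1.2 m, τ = 22.54 × 1.2 = 27.05 N·m counterclockwise.
Net moment of known loads = 466.6 N·m counterclockwise.
An unknown mass m at 5.4 m has arm 1 m; its moment is m·g·1 clockwise.
For rotational equilibrium, m × 9.8 × 1 = 466.6, so m = 466.6 / (9.8 × 1) = 47.6 kg.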